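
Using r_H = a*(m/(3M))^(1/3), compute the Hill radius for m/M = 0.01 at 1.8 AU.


r_H = a * (m/3M)^(1/3) = 1.8 * (0.01/3)^(1/3) = 0.2689

0.2689 AU


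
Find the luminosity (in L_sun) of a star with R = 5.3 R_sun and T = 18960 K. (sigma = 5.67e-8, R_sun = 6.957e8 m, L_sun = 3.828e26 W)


R = 5.3 * 6.957e8 m = 3.68721e+09 m. L = 4*pi*R^2*sigma*T^4 = 4*pi*(3.68721e+09)^2 * 5.67e-8 * 18960^4 = 1.251820331e+30 W. L/L_sun = 1.251820331e+30 / 3.828e26 = 3270.1681

3270.1681 L_sun


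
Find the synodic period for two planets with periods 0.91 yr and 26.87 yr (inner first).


1/P_syn = |1/P1 - 1/P2| = |1/0.91 - 1/26.87| => P_syn = 0.9419

0.9419 years


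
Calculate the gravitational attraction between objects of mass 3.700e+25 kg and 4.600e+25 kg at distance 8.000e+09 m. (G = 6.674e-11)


F = G*m1*m2/r^2 = 6.674e-11 * 3.700e+25 * 4.600e+25 / (8.000e+09)^2 = 6.674e-11 * 1.702e+51 / 6.400e+19 = 1.775e+21

1.775e+21 N


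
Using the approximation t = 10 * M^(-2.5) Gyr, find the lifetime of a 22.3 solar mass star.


t = 10 * M^(-2.5) = 10 * 22.3^(-2.5) = 0.0043

0.0043 Gyr


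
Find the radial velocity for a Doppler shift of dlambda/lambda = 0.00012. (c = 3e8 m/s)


v = (dlambda/lambda) * c = 0.00012 * 3e8 = 36000.0

36000.0 m/s


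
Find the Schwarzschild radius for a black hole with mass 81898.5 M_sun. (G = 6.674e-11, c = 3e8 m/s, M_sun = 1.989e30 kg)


M = 81898.5 * 1.989e30 kg = 1.628961165e+35 kg. rs = 2GM/c^2 = 2 * 6.674e-11 * 1.628961165e+35 / (3e8)^2 = 2.416e+08

2.416e+08 m


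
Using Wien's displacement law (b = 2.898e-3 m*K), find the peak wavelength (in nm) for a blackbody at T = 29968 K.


lam_max = b / T = 2.898e-3 / 29968 = 9.670e-08 m = 96.7032 nm

96.7032 nm


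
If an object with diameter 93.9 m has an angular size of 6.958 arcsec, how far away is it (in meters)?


D = size / theta_rad, theta_rad = 6.958 * pi/(180*3600) = 3.373e-05, D = 2.784e+06

2.784e+06 m


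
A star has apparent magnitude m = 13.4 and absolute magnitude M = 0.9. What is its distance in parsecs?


d = 10^((m - M + 5)/5) = 10^((13.4 - 0.9 + 5)/5) = 3162.2777

3162.2777 pc


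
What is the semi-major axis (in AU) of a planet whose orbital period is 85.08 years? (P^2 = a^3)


a = P^(2/3) = 85.08^(2/3) = 19.3442

19.3442 AU


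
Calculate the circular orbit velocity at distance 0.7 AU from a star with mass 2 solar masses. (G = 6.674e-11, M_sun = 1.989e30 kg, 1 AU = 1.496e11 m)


v = sqrt(GM/r) = sqrt(6.674e-11 * 3.978e+30 / 1.047e+11) = 50351.2984

50351.2984 m/s


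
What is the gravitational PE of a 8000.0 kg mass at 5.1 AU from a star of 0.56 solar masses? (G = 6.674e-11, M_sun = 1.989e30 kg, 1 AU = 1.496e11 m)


M = 0.56 * 1.989e30 kg = 1.11384e+30 kg; r = 5.1 AU * 1.496e11 m/AU = 7.6296e+11 m. U = -GM*m/r = -(6.674e-11 * 1.11384e+30 * 8000.0) / 7.6296e+11 = -7.795e+11

-7.795e+11 J


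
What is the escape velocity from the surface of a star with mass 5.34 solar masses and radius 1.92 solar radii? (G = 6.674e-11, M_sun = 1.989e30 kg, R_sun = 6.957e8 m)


M = 5.34 * 1.989e30 kg = 1.062126e+31 kg; R = 1.92 * 6.957e8 m = 1.335744e+09 m. v_esc = sqrt(2GM/R) = sqrt(2 * 6.674e-11 * 1.062126e+31 / 1.335744e+09) = 1.030e+06

1.030e+06 m/s


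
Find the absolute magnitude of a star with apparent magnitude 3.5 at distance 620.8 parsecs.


M = m - 5*log10(d) + 5 = 3.5 - 5*log10(620.8) + 5 = -5.4648

-5.4648


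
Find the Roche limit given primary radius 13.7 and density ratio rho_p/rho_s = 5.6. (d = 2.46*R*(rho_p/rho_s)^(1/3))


d_Roche = 2.46 * 13.7 * 5.6^(1/3) = 59.8483

59.8483


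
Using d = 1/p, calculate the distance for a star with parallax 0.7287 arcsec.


d = 1/p = 1/0.7287 = 1.3723

1.3723 pc


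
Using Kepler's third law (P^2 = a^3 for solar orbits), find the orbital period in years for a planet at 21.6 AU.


P = a^(3/2) = 21.6^1.5 = 100.3877

100.3877 years


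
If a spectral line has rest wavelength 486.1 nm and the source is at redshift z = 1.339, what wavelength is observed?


lam_obs = lam_emit * (1 + z) = 486.1 * (1 + 1.339) = 1136.9879

1136.9879 nm


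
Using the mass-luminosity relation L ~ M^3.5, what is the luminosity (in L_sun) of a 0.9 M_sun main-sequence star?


L/L_sun = (M/M_sun)^3.5 = 0.9^3.5 = 0.6916

0.6916 L_sun


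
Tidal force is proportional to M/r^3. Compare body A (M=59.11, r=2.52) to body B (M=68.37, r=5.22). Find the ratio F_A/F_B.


Ratio = (M1/r1^3) / (M2/r2^3) = (59.11/2.52^3) / (68.37/5.22^3) = 7.6843

7.6843


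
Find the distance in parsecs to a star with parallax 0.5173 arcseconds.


d = 1/p = 1/0.5173 = 1.9331

1.9331 pc


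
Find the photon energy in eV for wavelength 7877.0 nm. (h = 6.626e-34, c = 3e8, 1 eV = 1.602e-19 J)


E = hc/lambda = 6.626e-34 * 3e8 / 7.877e-06 = 2.524e-20 J = 0.1575 eV

0.1575 eV


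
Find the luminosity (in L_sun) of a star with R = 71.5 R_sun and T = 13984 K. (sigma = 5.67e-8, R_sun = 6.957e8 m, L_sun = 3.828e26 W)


R = 71.5 * 6.957e8 m = 4.974255e+10 m. L = 4*pi*R^2*sigma*T^4 = 4*pi*(4.974255e+10)^2 * 5.67e-8 * 13984^4 = 6.741781522e+31 W. L/L_sun = 6.741781522e+31 / 3.828e26 = 176117.5946

176117.5946 L_sun


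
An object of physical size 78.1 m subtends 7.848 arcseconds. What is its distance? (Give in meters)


D = size / theta_rad, theta_rad = 7.848 * pi/(180*3600) = 3.805e-05, D = 2.053e+06

2.053e+06 m


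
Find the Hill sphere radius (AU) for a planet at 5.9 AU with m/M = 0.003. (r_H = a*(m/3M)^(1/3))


r_H = a * (m/3M)^(1/3) = 5.9 * (0.003/3)^(1/3) = 0.59

0.59 AU


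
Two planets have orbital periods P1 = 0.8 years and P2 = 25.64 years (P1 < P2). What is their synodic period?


1/P_syn = |1/P1 - 1/P2| = |1/0.8 - 1/25.64| => P_syn = 0.8258

0.8258 years


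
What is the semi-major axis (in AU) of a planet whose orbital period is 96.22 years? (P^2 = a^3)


a = P^(2/3) = 96.22^(2/3) = 20.998

20.998 AU


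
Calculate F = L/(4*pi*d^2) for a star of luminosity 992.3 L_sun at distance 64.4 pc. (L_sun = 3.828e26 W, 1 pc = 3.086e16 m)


F = L / (4*pi*d^2) = 3.799e+29 / (4*pi*(1.987e+18)^2) = 7.653e-09

7.653e-09 W/m^2


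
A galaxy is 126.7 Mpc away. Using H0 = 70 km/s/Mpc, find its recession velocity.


v = H0 * d = 70 * 126.7 = 8869.0

8869.0 km/s


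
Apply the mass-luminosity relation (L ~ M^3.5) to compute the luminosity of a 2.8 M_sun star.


L/L_sun = (M/M_sun)^3.5 = 2.8^3.5 = 36.7327

36.7327 L_sun


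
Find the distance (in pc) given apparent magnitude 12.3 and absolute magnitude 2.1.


d = 10^((m - M + 5)/5) = 10^((12.3 - 2.1 + 5)/5) = 1096.4782

1096.4782 pc


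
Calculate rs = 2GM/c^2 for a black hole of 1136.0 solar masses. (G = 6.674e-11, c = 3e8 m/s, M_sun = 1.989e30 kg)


M = 1136.0 * 1.989e30 kg = 2.259504e+33 kg. rs = 2GM/c^2 = 2 * 6.674e-11 * 2.259504e+33 / (3e8)^2 = 3.351e+06

3.351e+06 m


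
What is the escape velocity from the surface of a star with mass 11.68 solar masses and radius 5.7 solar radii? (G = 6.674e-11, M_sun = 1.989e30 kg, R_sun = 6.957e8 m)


M = 11.68 * 1.989e30 kg = 2.323152e+31 kg; R = 5.7 * 6.957e8 m = 3.96549e+09 m. v_esc = sqrt(2GM/R) = sqrt(2 * 6.674e-11 * 2.323152e+31 / 3.96549e+09) = 884297.6735

884297.6735 m/s


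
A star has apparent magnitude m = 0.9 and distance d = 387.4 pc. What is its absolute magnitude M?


M = m - 5*log10(d) + 5 = 0.9 - 5*log10(387.4) + 5 = -7.0408

-7.0408


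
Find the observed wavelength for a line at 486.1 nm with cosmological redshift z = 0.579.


lam_obs = lam_emit * (1 + z) = 486.1 * (1 + 0.579) = 767.5519

767.5519 nm


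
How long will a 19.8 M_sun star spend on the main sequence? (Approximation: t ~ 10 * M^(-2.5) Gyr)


t = 10 * M^(-2.5) = 10 * 19.8^(-2.5) = 0.0057

0.0057 Gyr


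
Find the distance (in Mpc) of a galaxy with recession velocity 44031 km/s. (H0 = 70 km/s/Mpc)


d = v / H0 = 44031 / 70 = 629.0143

629.0143 Mpc


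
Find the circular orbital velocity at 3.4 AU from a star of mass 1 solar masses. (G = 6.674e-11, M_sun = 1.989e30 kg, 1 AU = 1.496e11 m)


v = sqrt(GM/r) = sqrt(6.674e-11 * 1.989e+30 / 5.086e+11) = 16154.9358

16154.9358 m/s


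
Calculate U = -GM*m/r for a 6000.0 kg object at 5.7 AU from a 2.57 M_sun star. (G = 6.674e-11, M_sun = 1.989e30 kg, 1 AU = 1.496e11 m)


M = 2.57 * 1.989e30 kg = 5.11173e+30 kg; r = 5.7 AU * 1.496e11 m/AU = 8.5272e+11 m. U = -GM*m/r = -(6.674e-11 * 5.11173e+30 * 6000.0) / 8.5272e+11 = -2.400e+12

-2.400e+12 J


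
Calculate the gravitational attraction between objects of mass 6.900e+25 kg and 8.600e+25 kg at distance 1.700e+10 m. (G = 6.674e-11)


F = G*m1*m2/r^2 = 6.674e-11 * 6.900e+25 * 8.600e+25 / (1.700e+10)^2 = 6.674e-11 * 5.934e+51 / 2.890e+20 = 1.370e+21

1.370e+21 N


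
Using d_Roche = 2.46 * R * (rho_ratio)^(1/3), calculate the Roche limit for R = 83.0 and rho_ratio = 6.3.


d_Roche = 2.46 * 83.0 * 6.3^(1/3) = 377.1031

377.1031


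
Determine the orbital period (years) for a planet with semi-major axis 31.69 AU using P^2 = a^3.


P = a^(3/2) = 31.69^1.5 = 178.3953

178.3953 years


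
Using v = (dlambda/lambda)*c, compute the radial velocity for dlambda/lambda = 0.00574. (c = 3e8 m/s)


v = (dlambda/lambda) * c = 0.00574 * 3e8 = 1.722e+06

1.722e+06 m/s


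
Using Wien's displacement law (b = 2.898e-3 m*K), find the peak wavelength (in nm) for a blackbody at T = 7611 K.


lam_max = b / T = 2.898e-3 / 7611 = 3.808e-07 m = 380.7647 nm

380.7647 nm


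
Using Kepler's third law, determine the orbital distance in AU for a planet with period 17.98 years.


a = P^(2/3) = 17.98^(2/3) = 6.8632

6.8632 AU


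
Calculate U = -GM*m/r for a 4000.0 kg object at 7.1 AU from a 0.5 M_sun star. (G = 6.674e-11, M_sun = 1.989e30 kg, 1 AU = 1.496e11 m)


M = 0.5 * 1.989e30 kg = 9.945e+29 kg; r = 7.1 AU * 1.496e11 m/AU = 1.06216e+12 m. U = -GM*m/r = -(6.674e-11 * 9.945e+29 * 4000.0) / 1.06216e+12 = -2.500e+11

-2.500e+11 J


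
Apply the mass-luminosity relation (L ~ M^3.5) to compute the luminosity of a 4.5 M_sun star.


L/L_sun = (M/M_sun)^3.5 = 4.5^3.5 = 193.3053

193.3053 L_sun


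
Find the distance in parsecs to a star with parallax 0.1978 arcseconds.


d = 1/p = 1/0.1978 = 5.0556

5.0556 pc


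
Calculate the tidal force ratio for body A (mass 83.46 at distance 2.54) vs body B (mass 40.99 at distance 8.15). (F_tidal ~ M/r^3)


Ratio = (M1/r1^3) / (M2/r2^3) = (83.46/2.54^3) / (40.99/8.15^3) = 67.2624

67.2624


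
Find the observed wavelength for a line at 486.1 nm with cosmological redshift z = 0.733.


lam_obs = lam_emit * (1 + z) = 486.1 * (1 + 0.733) = 842.4113

842.4113 nm


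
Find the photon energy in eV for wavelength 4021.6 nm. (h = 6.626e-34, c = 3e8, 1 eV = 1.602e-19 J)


E = hc/lambda = 6.626e-34 * 3e8 / 4.022e-06 = 4.943e-20 J = 0.3085 eV

0.3085 eV


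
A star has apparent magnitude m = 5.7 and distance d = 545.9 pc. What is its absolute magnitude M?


M = m - 5*log10(d) + 5 = 5.7 - 5*log10(545.9) + 5 = -2.9856

-2.9856


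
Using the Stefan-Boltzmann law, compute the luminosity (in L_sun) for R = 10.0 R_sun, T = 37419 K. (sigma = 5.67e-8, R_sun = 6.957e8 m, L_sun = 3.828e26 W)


R = 10.0 * 6.957e8 m = 6.957e+09 m. L = 4*pi*R^2*sigma*T^4 = 4*pi*(6.957e+09)^2 * 5.67e-8 * 37419^4 = 6.760917522e+31 W. L/L_sun = 6.760917522e+31 / 3.828e26 = 176617.4901

176617.4901 L_sun


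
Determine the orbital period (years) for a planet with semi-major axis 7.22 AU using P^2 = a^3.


P = a^(3/2) = 7.22^1.5 = 19.4002

19.4002 years


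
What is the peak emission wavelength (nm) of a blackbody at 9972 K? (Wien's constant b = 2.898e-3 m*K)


lam_max = b / T = 2.898e-3 / 9972 = 2.906e-07 m = 290.6137 nm

290.6137 nm


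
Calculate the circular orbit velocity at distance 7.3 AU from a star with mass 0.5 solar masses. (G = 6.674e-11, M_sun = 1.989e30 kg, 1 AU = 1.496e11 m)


v = sqrt(GM/r) = sqrt(6.674e-11 * 9.945e+29 / 1.092e+12) = 7795.9361

7795.9361 m/s


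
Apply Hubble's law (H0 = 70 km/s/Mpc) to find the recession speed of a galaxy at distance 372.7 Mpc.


v = H0 * d = 70 * 372.7 = 26089.0

26089.0 km/s


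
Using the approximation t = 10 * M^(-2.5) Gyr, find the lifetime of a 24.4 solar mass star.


t = 10 * M^(-2.5) = 10 * 24.4^(-2.5) = 0.0034

0.0034 Gyr


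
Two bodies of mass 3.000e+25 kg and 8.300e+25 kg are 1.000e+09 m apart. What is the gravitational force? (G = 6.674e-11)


F = G*m1*m2/r^2 = 6.674e-11 * 3.000e+25 * 8.300e+25 / (1.000e+09)^2 = 6.674e-11 * 2.490e+51 / 1.000e+18 = 1.662e+23

1.662e+23 N


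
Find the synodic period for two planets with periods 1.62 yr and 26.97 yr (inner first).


1/P_syn = |1/P1 - 1/P2| = |1/1.62 - 1/26.97| => P_syn = 1.7235

1.7235 years


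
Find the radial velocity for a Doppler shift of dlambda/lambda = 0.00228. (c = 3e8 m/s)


v = (dlambda/lambda) * c = 0.00228 * 3e8 = 684000.0

684000.0 m/s


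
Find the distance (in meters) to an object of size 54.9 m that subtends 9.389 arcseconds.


D = size / theta_rad, theta_rad = 9.389 * pi/(180*3600) = 4.552e-05, D = 1.206e+06

1.206e+06 m


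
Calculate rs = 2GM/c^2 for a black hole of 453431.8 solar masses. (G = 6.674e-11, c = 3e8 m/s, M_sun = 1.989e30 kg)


M = 453431.8 * 1.989e30 kg = 9.018758502e+35 kg. rs = 2GM/c^2 = 2 * 6.674e-11 * 9.018758502e+35 / (3e8)^2 = 1.338e+09

1.338e+09 m


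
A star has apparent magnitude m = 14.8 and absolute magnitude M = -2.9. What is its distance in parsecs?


d = 10^((m - M + 5)/5) = 10^((14.8 - -2.9 + 5)/5) = 34673.685

34673.685 pc


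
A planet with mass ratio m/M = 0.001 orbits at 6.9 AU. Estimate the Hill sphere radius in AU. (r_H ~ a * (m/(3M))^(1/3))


r_H = a * (m/3M)^(1/3) = 6.9 * (0.001/3)^(1/3) = 0.4784

0.4784 AU


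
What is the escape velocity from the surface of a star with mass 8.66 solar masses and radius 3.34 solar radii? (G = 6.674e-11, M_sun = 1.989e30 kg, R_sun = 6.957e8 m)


M = 8.66 * 1.989e30 kg = 1.722474e+31 kg; R = 3.34 * 6.957e8 m = 2.323638e+09 m. v_esc = sqrt(2GM/R) = sqrt(2 * 6.674e-11 * 1.722474e+31 / 2.323638e+09) = 994718.5146

994718.5146 m/s


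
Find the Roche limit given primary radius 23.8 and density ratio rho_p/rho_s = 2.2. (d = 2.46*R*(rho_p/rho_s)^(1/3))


d_Roche = 2.46 * 23.8 * 2.2^(1/3) = 76.147

76.147


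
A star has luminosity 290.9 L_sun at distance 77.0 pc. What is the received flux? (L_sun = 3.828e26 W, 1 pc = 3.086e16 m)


F = L / (4*pi*d^2) = 1.114e+29 / (4*pi*(2.376e+18)^2) = 1.569e-09

1.569e-09 W/m^2


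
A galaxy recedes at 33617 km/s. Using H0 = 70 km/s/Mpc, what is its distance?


d = v / H0 = 33617 / 70 = 480.2429

480.2429 Mpc


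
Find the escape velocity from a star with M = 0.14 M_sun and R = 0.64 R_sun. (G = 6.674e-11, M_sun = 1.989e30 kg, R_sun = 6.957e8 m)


M = 0.14 * 1.989e30 kg = 2.7846e+29 kg; R = 0.64 * 6.957e8 m = 4.45248e+08 m. v_esc = sqrt(2GM/R) = sqrt(2 * 6.674e-11 * 2.7846e+29 / 4.45248e+08) = 288927.2605

288927.2605 m/s


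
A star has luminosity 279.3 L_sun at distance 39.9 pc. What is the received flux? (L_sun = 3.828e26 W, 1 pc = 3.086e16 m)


F = L / (4*pi*d^2) = 1.069e+29 / (4*pi*(1.231e+18)^2) = 5.612e-09

5.612e-09 W/m^2


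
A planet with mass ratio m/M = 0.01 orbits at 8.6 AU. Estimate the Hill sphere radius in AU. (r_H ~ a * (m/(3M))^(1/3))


r_H = a * (m/3M)^(1/3) = 8.6 * (0.01/3)^(1/3) = 1.2847

1.2847 AU


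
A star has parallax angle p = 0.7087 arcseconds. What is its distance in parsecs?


d = 1/p = 1/0.7087 = 1.411

1.411 pc


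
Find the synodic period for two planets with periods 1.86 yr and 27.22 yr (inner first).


1/P_syn = |1/P1 - 1/P2| = |1/1.86 - 1/27.22| => P_syn = 1.9964

1.9964 years


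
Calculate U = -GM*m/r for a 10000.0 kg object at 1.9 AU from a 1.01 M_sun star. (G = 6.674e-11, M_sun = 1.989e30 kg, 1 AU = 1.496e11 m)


M = 1.01 * 1.989e30 kg = 2.00889e+30 kg; r = 1.9 AU * 1.496e11 m/AU = 2.8424e+11 m. U = -GM*m/r = -(6.674e-11 * 2.00889e+30 * 10000.0) / 2.8424e+11 = -4.717e+12

-4.717e+12 J


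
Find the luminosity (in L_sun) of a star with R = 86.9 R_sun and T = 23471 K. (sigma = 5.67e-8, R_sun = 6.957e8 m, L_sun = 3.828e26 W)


R = 86.9 * 6.957e8 m = 6.045633e+10 m. L = 4*pi*R^2*sigma*T^4 = 4*pi*(6.045633e+10)^2 * 5.67e-8 * 23471^4 = 7.903197887e+32 W. L/L_sun = 7.903197887e+32 / 3.828e26 = 2.065e+06

2.065e+06 L_sun


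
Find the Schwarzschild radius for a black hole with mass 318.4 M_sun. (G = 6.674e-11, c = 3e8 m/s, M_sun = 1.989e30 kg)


M = 318.4 * 1.989e30 kg = 6.332976e+32 kg. rs = 2GM/c^2 = 2 * 6.674e-11 * 6.332976e+32 / (3e8)^2 = 939250.7072

939250.7072 m


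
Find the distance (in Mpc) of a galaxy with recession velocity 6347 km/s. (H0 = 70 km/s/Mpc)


d = v / H0 = 6347 / 70 = 90.6714

90.6714 Mpc


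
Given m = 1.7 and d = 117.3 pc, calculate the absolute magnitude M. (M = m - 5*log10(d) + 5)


M = m - 5*log10(d) + 5 = 1.7 - 5*log10(117.3) + 5 = -3.6465

-3.6465


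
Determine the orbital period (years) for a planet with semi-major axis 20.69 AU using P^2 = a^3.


P = a^(3/2) = 20.69^1.5 = 94.1111

94.1111 years


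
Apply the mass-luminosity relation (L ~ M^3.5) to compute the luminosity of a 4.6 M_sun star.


L/L_sun = (M/M_sun)^3.5 = 4.6^3.5 = 208.7625

208.7625 L_sun


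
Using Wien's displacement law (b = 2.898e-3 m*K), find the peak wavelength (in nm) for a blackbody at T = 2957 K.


lam_max = b / T = 2.898e-3 / 2957 = 9.800e-07 m = 980.0473 nm

980.0473 nm


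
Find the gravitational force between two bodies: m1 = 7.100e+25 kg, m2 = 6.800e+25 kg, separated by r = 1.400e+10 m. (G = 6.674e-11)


F = G*m1*m2/r^2 = 6.674e-11 * 7.100e+25 * 6.800e+25 / (1.400e+10)^2 = 6.674e-11 * 4.828e+51 / 1.960e+20 = 1.644e+21

1.644e+21 N


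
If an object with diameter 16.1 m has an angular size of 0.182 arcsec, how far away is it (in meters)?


D = size / theta_rad, theta_rad = 0.182 * pi/(180*3600) = 8.824e-07, D = 1.825e+07

1.825e+07 m


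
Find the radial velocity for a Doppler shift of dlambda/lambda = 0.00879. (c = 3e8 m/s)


v = (dlambda/lambda) * c = 0.00879 * 3e8 = 2.637e+06

2.637e+06 m/s


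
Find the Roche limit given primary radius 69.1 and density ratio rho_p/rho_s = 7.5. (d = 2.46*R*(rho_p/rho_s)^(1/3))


d_Roche = 2.46 * 69.1 * 7.5^(1/3) = 332.7363

332.7363


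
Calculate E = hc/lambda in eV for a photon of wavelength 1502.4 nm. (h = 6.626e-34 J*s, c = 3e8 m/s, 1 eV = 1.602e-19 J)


E = hc/lambda = 6.626e-34 * 3e8 / 1.502e-06 = 1.323e-19 J = 0.8259 eV

0.8259 eV


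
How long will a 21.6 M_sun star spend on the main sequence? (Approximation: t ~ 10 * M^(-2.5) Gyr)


t = 10 * M^(-2.5) = 10 * 21.6^(-2.5) = 0.0046

0.0046 Gyr


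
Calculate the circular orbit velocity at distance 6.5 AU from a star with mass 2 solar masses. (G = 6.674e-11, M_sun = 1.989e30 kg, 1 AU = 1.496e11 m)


v = sqrt(GM/r) = sqrt(6.674e-11 * 3.978e+30 / 9.724e+11) = 16523.5369

16523.5369 m/s


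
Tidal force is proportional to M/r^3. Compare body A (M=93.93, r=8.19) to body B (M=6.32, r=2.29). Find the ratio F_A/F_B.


Ratio = (M1/r1^3) / (M2/r2^3) = (93.93/8.19^3) / (6.32/2.29^3) = 0.3249

0.3249


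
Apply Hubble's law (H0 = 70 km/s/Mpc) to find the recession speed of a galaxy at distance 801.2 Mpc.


v = H0 * d = 70 * 801.2 = 56084.0

56084.0 km/s


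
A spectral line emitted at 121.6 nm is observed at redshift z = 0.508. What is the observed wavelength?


lam_obs = lam_emit * (1 + z) = 121.6 * (1 + 0.508) = 183.3728

183.3728 nm


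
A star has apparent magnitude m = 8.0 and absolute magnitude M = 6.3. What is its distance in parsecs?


d = 10^((m - M + 5)/5) = 10^((8.0 - 6.3 + 5)/5) = 21.8776

21.8776 pc


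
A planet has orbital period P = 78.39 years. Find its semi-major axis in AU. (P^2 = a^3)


a = P^(2/3) = 78.39^(2/3) = 18.3164

18.3164 AU


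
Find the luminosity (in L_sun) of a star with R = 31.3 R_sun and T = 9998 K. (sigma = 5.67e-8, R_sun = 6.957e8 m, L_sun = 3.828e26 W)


R = 31.3 * 6.957e8 m = 2.177541e+10 m. L = 4*pi*R^2*sigma*T^4 = 4*pi*(2.177541e+10)^2 * 5.67e-8 * 9998^4 = 3.375811081e+30 W. L/L_sun = 3.375811081e+30 / 3.828e26 = 8818.7332

8818.7332 L_sun


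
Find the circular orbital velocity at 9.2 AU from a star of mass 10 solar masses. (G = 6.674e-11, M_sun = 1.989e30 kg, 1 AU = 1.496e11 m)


v = sqrt(GM/r) = sqrt(6.674e-11 * 1.989e+31 / 1.376e+12) = 31056.3764

31056.3764 m/s


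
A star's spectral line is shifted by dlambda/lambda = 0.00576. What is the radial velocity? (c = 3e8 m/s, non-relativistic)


v = (dlambda/lambda) * c = 0.00576 * 3e8 = 1.728e+06

1.728e+06 m/s


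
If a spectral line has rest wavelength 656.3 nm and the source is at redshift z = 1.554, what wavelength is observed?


lam_obs = lam_emit * (1 + z) = 656.3 * (1 + 1.554) = 1676.1902

1676.1902 nm


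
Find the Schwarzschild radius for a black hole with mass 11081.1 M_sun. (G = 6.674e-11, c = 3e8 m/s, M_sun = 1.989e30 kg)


M = 11081.1 * 1.989e30 kg = 2.20403079e+34 kg. rs = 2GM/c^2 = 2 * 6.674e-11 * 2.20403079e+34 / (3e8)^2 = 3.269e+07

3.269e+07 m


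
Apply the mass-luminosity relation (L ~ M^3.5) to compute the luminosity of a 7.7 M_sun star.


L/L_sun = (M/M_sun)^3.5 = 7.7^3.5 = 1266.8277

1266.8277 L_sun


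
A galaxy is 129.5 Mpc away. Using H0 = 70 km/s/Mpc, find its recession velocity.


v = H0 * d = 70 * 129.5 = 9065.0

9065.0 km/s


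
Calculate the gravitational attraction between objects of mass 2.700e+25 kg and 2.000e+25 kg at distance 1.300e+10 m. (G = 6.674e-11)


F = G*m1*m2/r^2 = 6.674e-11 * 2.700e+25 * 2.000e+25 / (1.300e+10)^2 = 6.674e-11 * 5.400e+50 / 1.690e+20 = 2.133e+20

2.133e+20 N


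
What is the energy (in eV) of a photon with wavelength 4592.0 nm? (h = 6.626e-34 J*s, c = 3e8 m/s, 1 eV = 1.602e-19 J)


E = hc/lambda = 6.626e-34 * 3e8 / 4.592e-06 = 4.329e-20 J = 0.2702 eV

0.2702 eV


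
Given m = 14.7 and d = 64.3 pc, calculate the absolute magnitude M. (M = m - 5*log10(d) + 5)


M = m - 5*log10(d) + 5 = 14.7 - 5*log10(64.3) + 5 = 10.6589

10.6589


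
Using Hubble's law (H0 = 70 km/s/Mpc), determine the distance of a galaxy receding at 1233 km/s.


d = v / H0 = 1233 / 70 = 17.6143

17.6143 Mpc


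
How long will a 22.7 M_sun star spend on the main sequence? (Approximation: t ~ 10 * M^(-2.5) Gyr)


t = 10 * M^(-2.5) = 10 * 22.7^(-2.5) = 0.0041

0.0041 Gyr


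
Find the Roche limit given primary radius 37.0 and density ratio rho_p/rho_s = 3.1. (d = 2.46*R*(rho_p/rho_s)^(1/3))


d_Roche = 2.46 * 37.0 * 3.1^(1/3) = 132.7162

132.7162


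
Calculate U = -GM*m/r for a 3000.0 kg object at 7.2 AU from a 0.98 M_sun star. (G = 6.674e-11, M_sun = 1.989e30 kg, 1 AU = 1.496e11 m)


M = 0.98 * 1.989e30 kg = 1.94922e+30 kg; r = 7.2 AU * 1.496e11 m/AU = 1.07712e+12 m. U = -GM*m/r = -(6.674e-11 * 1.94922e+30 * 3000.0) / 1.07712e+12 = -3.623e+11

-3.623e+11 J


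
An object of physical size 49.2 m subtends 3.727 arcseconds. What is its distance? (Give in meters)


D = size / theta_rad, theta_rad = 3.727 * pi/(180*3600) = 1.807e-05, D = 2.723e+06

2.723e+06 m


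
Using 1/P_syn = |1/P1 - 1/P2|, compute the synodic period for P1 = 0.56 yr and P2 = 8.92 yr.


1/P_syn = |1/P1 - 1/P2| = |1/0.56 - 1/8.92| => P_syn = 0.5975

0.5975 years


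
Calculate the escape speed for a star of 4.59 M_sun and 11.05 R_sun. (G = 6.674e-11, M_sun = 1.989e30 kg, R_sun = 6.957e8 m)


M = 4.59 * 1.989e30 kg = 9.12951e+30 kg; R = 11.05 * 6.957e8 m = 7.687485e+09 m. v_esc = sqrt(2GM/R) = sqrt(2 * 6.674e-11 * 9.12951e+30 / 7.687485e+09) = 398143.5575

398143.5575 m/s


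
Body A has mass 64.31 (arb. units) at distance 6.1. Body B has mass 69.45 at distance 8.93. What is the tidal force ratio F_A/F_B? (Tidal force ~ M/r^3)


Ratio = (M1/r1^3) / (M2/r2^3) = (64.31/6.1^3) / (69.45/8.93^3) = 2.9052

2.9052


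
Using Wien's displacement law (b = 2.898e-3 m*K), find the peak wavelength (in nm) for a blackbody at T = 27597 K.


lam_max = b / T = 2.898e-3 / 27597 = 1.050e-07 m = 105.0114 nm

105.0114 nm


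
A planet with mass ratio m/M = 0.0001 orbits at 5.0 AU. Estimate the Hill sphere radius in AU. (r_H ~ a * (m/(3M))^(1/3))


r_H = a * (m/3M)^(1/3) = 5.0 * (0.0001/3)^(1/3) = 0.1609

0.1609 AU


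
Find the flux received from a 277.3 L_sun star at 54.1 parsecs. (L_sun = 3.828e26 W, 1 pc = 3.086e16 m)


F = L / (4*pi*d^2) = 1.062e+29 / (4*pi*(1.670e+18)^2) = 3.031e-09

3.031e-09 W/m^2


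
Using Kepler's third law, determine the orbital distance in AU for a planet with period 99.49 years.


a = P^(2/3) = 99.49^(2/3) = 21.471

21.471 AU


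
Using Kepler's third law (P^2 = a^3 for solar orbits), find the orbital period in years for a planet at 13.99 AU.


P = a^(3/2) = 13.99^1.5 = 52.3271

52.3271 years


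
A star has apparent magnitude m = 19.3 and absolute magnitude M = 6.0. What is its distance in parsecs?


d = 10^((m - M + 5)/5) = 10^((19.3 - 6.0 + 5)/5) = 4570.8819

4570.8819 pc


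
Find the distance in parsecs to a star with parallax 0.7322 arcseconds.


d = 1/p = 1/0.7322 = 1.3657

1.3657 pc


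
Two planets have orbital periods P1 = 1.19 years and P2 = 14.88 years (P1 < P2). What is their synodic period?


1/P_syn = |1/P1 - 1/P2| = |1/1.19 - 1/14.88| => P_syn = 1.2934

1.2934 years


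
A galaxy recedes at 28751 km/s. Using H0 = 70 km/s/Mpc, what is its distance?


d = v / H0 = 28751 / 70 = 410.7286

410.7286 Mpc


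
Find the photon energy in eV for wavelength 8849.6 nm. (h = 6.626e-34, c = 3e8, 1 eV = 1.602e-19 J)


E = hc/lambda = 6.626e-34 * 3e8 / 8.850e-06 = 2.246e-20 J = 0.1402 eV

0.1402 eV


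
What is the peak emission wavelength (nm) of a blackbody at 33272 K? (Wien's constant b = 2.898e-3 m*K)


lam_max = b / T = 2.898e-3 / 33272 = 8.710e-08 m = 87.1003 nm

87.1003 nm


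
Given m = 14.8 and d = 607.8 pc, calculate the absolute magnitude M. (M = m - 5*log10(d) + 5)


M = m - 5*log10(d) + 5 = 14.8 - 5*log10(607.8) + 5 = 5.8812

5.8812


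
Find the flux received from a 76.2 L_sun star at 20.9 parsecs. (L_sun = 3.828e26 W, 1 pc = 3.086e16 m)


F = L / (4*pi*d^2) = 2.917e+28 / (4*pi*(6.450e+17)^2) = 5.580e-09

5.580e-09 W/m^2


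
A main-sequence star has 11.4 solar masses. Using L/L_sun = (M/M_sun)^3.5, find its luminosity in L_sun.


L/L_sun = (M/M_sun)^3.5 = 11.4^3.5 = 5002.2683

5002.2683 L_sun


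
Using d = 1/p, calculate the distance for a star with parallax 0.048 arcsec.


d = 1/p = 1/0.048 = 20.8333

20.8333 pc


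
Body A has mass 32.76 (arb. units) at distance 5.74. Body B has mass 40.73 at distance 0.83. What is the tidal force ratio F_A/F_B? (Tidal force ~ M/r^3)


Ratio = (M1/r1^3) / (M2/r2^3) = (32.76/5.74^3) / (40.73/0.83^3) = 0.0024

0.0024


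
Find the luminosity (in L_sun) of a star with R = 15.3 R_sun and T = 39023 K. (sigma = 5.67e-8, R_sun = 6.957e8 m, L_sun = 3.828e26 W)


R = 15.3 * 6.957e8 m = 1.064421e+10 m. L = 4*pi*R^2*sigma*T^4 = 4*pi*(1.064421e+10)^2 * 5.67e-8 * 39023^4 = 1.871985183e+32 W. L/L_sun = 1.871985183e+32 / 3.828e26 = 489024.3425

489024.3425 L_sun


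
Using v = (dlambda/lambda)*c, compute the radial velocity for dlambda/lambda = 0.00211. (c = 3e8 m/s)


v = (dlambda/lambda) * c = 0.00211 * 3e8 = 633000.0

633000.0 m/s


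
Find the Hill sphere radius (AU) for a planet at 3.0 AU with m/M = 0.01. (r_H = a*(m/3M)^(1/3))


r_H = a * (m/3M)^(1/3) = 3.0 * (0.01/3)^(1/3) = 0.4481

0.4481 AU


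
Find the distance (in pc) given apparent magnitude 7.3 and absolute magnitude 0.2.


d = 10^((m - M + 5)/5) = 10^((7.3 - 0.2 + 5)/5) = 263.0268

263.0268 pc


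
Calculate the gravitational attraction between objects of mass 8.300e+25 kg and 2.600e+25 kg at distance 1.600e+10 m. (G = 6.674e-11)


F = G*m1*m2/r^2 = 6.674e-11 * 8.300e+25 * 2.600e+25 / (1.600e+10)^2 = 6.674e-11 * 2.158e+51 / 2.560e+20 = 5.626e+20

5.626e+20 N


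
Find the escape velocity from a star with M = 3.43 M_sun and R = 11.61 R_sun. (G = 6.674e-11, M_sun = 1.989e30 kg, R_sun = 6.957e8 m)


M = 3.43 * 1.989e30 kg = 6.82227e+30 kg; R = 11.61 * 6.957e8 m = 8.077077e+09 m. v_esc = sqrt(2GM/R) = sqrt(2 * 6.674e-11 * 6.82227e+30 / 8.077077e+09) = 335772.7434

335772.7434 m/s


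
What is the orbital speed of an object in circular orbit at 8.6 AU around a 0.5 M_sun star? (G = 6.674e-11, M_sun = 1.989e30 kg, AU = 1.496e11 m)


v = sqrt(GM/r) = sqrt(6.674e-11 * 9.945e+29 / 1.287e+12) = 7182.58

7182.58 m/s


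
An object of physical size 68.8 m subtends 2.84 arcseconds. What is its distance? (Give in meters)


D = size / theta_rad, theta_rad = 2.84 * pi/(180*3600) = 1.377e-05, D = 4.997e+06

4.997e+06 m


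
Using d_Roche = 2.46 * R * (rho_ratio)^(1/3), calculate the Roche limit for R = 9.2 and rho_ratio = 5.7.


d_Roche = 2.46 * 9.2 * 5.7^(1/3) = 40.4279

40.4279


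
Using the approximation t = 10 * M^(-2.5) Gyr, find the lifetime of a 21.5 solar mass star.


t = 10 * M^(-2.5) = 10 * 21.5^(-2.5) = 0.0047

0.0047 Gyr


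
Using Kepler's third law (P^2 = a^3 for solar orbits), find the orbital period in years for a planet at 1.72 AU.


P = a^(3/2) = 1.72^1.5 = 2.2558

2.2558 years


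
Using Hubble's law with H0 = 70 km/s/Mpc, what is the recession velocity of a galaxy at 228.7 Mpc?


v = H0 * d = 70 * 228.7 = 16009.0

16009.0 km/s


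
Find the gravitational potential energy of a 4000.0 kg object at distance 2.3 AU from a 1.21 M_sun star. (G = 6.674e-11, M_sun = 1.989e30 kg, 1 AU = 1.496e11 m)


M = 1.21 * 1.989e30 kg = 2.40669e+30 kg; r = 2.3 AU * 1.496e11 m/AU = 3.4408e+11 m. U = -GM*m/r = -(6.674e-11 * 2.40669e+30 * 4000.0) / 3.4408e+11 = -1.867e+12

-1.867e+12 J


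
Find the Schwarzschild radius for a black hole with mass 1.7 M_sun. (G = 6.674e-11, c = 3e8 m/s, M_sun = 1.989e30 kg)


M = 1.7 * 1.989e30 kg = 3.3813e+30 kg. rs = 2GM/c^2 = 2 * 6.674e-11 * 3.3813e+30 / (3e8)^2 = 5014.8436

5014.8436 m


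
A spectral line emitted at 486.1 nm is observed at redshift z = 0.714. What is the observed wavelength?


lam_obs = lam_emit * (1 + z) = 486.1 * (1 + 0.714) = 833.1754

833.1754 nm


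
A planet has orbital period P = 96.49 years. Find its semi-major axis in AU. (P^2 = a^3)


a = P^(2/3) = 96.49^(2/3) = 21.0372

21.0372 AU


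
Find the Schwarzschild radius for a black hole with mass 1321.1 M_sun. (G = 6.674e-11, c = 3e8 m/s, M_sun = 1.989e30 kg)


M = 1321.1 * 1.989e30 kg = 2.6276679e+33 kg. rs = 2GM/c^2 = 2 * 6.674e-11 * 2.6276679e+33 / (3e8)^2 = 3.897e+06

3.897e+06 m


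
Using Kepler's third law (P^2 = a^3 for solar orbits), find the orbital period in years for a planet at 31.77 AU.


P = a^(3/2) = 31.77^1.5 = 179.0712

179.0712 years


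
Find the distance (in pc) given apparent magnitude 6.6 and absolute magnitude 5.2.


d = 10^((m - M + 5)/5) = 10^((6.6 - 5.2 + 5)/5) = 19.0546

19.0546 pc


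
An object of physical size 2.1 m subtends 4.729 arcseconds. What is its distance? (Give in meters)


D = size / theta_rad, theta_rad = 4.729 * pi/(180*3600) = 2.293e-05, D = 91595.7059

91595.7059 m


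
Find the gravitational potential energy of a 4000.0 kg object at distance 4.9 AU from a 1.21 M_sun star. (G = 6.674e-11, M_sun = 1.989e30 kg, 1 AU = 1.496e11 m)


M = 1.21 * 1.989e30 kg = 2.40669e+30 kg; r = 4.9 AU * 1.496e11 m/AU = 7.3304e+11 m. U = -GM*m/r = -(6.674e-11 * 2.40669e+30 * 4000.0) / 7.3304e+11 = -8.765e+11

-8.765e+11 J


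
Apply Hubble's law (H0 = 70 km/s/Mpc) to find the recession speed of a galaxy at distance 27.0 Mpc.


v = H0 * d = 70 * 27.0 = 1890.0

1890.0 km/s


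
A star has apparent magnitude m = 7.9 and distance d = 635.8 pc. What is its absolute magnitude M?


M = m - 5*log10(d) + 5 = 7.9 - 5*log10(635.8) + 5 = -1.1166

-1.1166


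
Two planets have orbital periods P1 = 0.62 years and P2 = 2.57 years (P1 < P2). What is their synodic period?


1/P_syn = |1/P1 - 1/P2| = |1/0.62 - 1/2.57| => P_syn = 0.8171

0.8171 years


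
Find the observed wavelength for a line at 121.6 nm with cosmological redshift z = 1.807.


lam_obs = lam_emit * (1 + z) = 121.6 * (1 + 1.807) = 341.3312

341.3312 nm


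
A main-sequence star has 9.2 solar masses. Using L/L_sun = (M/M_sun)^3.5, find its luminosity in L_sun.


L/L_sun = (M/M_sun)^3.5 = 9.2^3.5 = 2361.8776

2361.8776 L_sun


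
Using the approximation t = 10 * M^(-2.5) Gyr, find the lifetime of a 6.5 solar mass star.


t = 10 * M^(-2.5) = 10 * 6.5^(-2.5) = 0.0928

0.0928 Gyr


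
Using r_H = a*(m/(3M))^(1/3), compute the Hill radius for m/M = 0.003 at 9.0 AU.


r_H = a * (m/3M)^(1/3) = 9.0 * (0.003/3)^(1/3) = 0.9

0.9 AU


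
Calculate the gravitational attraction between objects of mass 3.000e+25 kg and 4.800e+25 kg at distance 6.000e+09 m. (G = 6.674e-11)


F = G*m1*m2/r^2 = 6.674e-11 * 3.000e+25 * 4.800e+25 / (6.000e+09)^2 = 6.674e-11 * 1.440e+51 / 3.600e+19 = 2.670e+21

2.670e+21 N


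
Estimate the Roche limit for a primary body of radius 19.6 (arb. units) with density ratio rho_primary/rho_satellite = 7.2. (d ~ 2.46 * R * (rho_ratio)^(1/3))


d_Roche = 2.46 * 19.6 * 7.2^(1/3) = 93.1041

93.1041


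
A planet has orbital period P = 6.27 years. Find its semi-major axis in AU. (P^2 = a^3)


a = P^(2/3) = 6.27^(2/3) = 3.4003

3.4003 AU


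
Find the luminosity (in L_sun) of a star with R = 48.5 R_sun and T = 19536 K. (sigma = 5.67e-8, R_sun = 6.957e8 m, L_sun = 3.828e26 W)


R = 48.5 * 6.957e8 m = 3.374145e+10 m. L = 4*pi*R^2*sigma*T^4 = 4*pi*(3.374145e+10)^2 * 5.67e-8 * 19536^4 = 1.181579624e+32 W. L/L_sun = 1.181579624e+32 / 3.828e26 = 308667.6135

308667.6135 L_sun


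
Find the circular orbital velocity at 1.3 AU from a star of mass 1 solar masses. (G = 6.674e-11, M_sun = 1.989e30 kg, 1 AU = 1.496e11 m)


v = sqrt(GM/r) = sqrt(6.674e-11 * 1.989e+30 / 1.945e+11) = 26126.0059

26126.0059 m/s


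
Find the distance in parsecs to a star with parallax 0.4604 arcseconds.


d = 1/p = 1/0.4604 = 2.172

2.172 pc


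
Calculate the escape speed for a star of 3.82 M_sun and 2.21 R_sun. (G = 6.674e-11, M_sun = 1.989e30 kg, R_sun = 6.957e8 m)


M = 3.82 * 1.989e30 kg = 7.59798e+30 kg; R = 2.21 * 6.957e8 m = 1.537497e+09 m. v_esc = sqrt(2GM/R) = sqrt(2 * 6.674e-11 * 7.59798e+30 / 1.537497e+09) = 812175.7787

812175.7787 m/s


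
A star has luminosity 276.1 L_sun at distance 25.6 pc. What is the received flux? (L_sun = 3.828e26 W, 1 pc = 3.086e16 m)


F = L / (4*pi*d^2) = 1.057e+29 / (4*pi*(7.900e+17)^2) = 1.348e-08

1.348e-08 W/m^2


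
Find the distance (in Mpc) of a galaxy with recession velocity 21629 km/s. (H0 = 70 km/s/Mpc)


d = v / H0 = 21629 / 70 = 308.9857

308.9857 Mpc


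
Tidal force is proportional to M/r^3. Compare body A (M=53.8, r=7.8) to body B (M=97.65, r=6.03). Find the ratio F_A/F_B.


Ratio = (M1/r1^3) / (M2/r2^3) = (53.8/7.8^3) / (97.65/6.03^3) = 0.2546

0.2546


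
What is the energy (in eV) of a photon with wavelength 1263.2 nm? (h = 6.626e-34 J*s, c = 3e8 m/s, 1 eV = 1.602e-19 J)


E = hc/lambda = 6.626e-34 * 3e8 / 1.263e-06 = 1.574e-19 J = 0.9823 eV

0.9823 eV


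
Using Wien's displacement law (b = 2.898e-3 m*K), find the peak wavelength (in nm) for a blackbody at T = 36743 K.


lam_max = b / T = 2.898e-3 / 36743 = 7.887e-08 m = 78.8722 nm

78.8722 nm


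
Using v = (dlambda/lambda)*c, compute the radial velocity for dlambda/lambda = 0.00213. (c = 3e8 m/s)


v = (dlambda/lambda) * c = 0.00213 * 3e8 = 639000.0

639000.0 m/s


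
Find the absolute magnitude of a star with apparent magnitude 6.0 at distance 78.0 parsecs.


M = m - 5*log10(d) + 5 = 6.0 - 5*log10(78.0) + 5 = 1.5395

1.5395


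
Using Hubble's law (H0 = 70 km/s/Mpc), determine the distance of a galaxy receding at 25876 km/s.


d = v / H0 = 25876 / 70 = 369.6571

369.6571 Mpc


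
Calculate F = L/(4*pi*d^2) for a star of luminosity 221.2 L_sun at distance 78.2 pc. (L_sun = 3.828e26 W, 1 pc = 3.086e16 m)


F = L / (4*pi*d^2) = 8.468e+28 / (4*pi*(2.413e+18)^2) = 1.157e-09

1.157e-09 W/m^2


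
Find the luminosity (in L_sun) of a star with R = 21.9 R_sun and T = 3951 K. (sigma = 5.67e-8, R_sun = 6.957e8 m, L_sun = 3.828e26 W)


R = 21.9 * 6.957e8 m = 1.523583e+10 m. L = 4*pi*R^2*sigma*T^4 = 4*pi*(1.523583e+10)^2 * 5.67e-8 * 3951^4 = 4.030447589e+28 W. L/L_sun = 4.030447589e+28 / 3.828e26 = 105.2886

105.2886 L_sun


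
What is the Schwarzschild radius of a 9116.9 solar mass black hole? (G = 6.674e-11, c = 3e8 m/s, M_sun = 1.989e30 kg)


M = 9116.9 * 1.989e30 kg = 1.81335141e+34 kg. rs = 2GM/c^2 = 2 * 6.674e-11 * 1.81335141e+34 / (3e8)^2 = 2.689e+07

2.689e+07 m


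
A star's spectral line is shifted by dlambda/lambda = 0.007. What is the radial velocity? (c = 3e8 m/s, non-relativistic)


v = (dlambda/lambda) * c = 0.007 * 3e8 = 2.100e+06

2.100e+06 m/s


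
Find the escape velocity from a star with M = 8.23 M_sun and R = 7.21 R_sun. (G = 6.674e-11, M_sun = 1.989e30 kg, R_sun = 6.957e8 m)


M = 8.23 * 1.989e30 kg = 1.636947e+31 kg; R = 7.21 * 6.957e8 m = 5.015997e+09 m. v_esc = sqrt(2GM/R) = sqrt(2 * 6.674e-11 * 1.636947e+31 / 5.015997e+09) = 660004.3138

660004.3138 m/s


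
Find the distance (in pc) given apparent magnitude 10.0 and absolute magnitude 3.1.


d = 10^((m - M + 5)/5) = 10^((10.0 - 3.1 + 5)/5) = 239.8833

239.8833 pc


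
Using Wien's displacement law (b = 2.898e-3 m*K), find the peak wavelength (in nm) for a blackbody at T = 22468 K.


lam_max = b / T = 2.898e-3 / 22468 = 1.290e-07 m = 128.9834 nm

128.9834 nm


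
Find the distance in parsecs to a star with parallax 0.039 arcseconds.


d = 1/p = 1/0.039 = 25.641

25.641 pc


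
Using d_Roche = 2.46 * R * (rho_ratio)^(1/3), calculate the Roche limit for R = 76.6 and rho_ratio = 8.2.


d_Roche = 2.46 * 76.6 * 8.2^(1/3) = 379.9868

379.9868


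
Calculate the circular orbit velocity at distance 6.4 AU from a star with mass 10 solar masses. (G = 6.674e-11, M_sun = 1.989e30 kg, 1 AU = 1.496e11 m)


v = sqrt(GM/r) = sqrt(6.674e-11 * 1.989e+31 / 9.574e+11) = 37235.2873

37235.2873 m/s


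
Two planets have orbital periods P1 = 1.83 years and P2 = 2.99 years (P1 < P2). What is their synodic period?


1/P_syn = |1/P1 - 1/P2| = |1/1.83 - 1/2.99| => P_syn = 4.717

4.717 years


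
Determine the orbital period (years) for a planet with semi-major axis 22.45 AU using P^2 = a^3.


P = a^(3/2) = 22.45^1.5 = 106.3713

106.3713 years


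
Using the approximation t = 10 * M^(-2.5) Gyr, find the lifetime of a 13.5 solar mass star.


t = 10 * M^(-2.5) = 10 * 13.5^(-2.5) = 0.0149

0.0149 Gyr


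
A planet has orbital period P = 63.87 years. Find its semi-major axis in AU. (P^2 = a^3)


a = P^(2/3) = 63.87^(2/3) = 15.9783

15.9783 AU


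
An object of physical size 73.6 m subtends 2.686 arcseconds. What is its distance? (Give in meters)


D = size / theta_rad, theta_rad = 2.686 * pi/(180*3600) = 1.302e-05, D = 5.652e+06

5.652e+06 m


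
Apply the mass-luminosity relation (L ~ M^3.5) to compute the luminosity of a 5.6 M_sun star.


L/L_sun = (M/M_sun)^3.5 = 5.6^3.5 = 415.5833

415.5833 L_sun


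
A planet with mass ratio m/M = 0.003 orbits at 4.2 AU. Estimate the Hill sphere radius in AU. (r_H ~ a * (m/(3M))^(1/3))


r_H = a * (m/3M)^(1/3) = 4.2 * (0.003/3)^(1/3) = 0.42

0.42 AU


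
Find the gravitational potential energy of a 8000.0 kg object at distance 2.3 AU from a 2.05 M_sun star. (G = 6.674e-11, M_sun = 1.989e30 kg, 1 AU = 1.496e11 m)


M = 2.05 * 1.989e30 kg = 4.07745e+30 kg; r = 2.3 AU * 1.496e11 m/AU = 3.4408e+11 m. U = -GM*m/r = -(6.674e-11 * 4.07745e+30 * 8000.0) / 3.4408e+11 = -6.327e+12

-6.327e+12 J
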